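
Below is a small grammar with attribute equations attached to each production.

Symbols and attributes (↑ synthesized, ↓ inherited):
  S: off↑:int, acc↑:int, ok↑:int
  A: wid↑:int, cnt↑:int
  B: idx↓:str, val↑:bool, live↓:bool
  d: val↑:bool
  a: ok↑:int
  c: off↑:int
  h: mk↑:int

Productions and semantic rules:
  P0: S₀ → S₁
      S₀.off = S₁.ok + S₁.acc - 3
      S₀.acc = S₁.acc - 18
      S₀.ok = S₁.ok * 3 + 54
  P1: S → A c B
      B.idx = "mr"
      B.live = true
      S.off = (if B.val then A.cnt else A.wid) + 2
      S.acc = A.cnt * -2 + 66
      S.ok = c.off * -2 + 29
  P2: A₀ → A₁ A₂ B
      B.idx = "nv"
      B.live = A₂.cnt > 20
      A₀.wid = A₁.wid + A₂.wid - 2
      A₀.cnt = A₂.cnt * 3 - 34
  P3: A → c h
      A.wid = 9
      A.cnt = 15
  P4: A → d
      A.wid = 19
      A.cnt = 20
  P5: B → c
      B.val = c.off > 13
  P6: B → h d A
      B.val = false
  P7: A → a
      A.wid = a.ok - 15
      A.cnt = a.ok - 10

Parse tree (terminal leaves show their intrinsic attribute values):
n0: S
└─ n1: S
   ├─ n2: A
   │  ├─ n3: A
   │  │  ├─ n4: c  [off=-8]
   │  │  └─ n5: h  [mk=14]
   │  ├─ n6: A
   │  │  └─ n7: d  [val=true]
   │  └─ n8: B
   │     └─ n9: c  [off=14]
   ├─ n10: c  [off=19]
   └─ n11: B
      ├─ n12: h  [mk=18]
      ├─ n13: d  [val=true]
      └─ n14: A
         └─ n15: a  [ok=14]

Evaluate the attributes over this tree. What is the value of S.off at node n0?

1. n4.off = -8  [terminal]
2. n5.mk = 14  [terminal]
3. n3.wid = 9  [9]
4. n3.cnt = 15  [15]
5. n7.val = true  [terminal]
6. n6.wid = 19  [19]
7. n6.cnt = 20  [20]
8. n8.idx = "nv"  ["nv"]
9. n8.live = false  [A₂.cnt > 20]
10. n9.off = 14  [terminal]
11. n8.val = true  [c.off > 13]
12. n2.wid = 26  [A₁.wid + A₂.wid - 2]
13. n2.cnt = 26  [A₂.cnt * 3 - 34]
14. n10.off = 19  [terminal]
15. n11.idx = "mr"  ["mr"]
16. n11.live = true  [true]
17. n12.mk = 18  [terminal]
18. n13.val = true  [terminal]
19. n15.ok = 14  [terminal]
20. n14.wid = -1  [a.ok - 15]
21. n14.cnt = 4  [a.ok - 10]
22. n11.val = false  [false]
23. n1.off = 28  [(if B.val then A.cnt else A.wid) + 2]
24. n1.acc = 14  [A.cnt * -2 + 66]
25. n1.ok = -9  [c.off * -2 + 29]
26. n0.off = 2  [S₁.ok + S₁.acc - 3]
27. n0.acc = -4  [S₁.acc - 18]
28. n0.ok = 27  [S₁.ok * 3 + 54]

2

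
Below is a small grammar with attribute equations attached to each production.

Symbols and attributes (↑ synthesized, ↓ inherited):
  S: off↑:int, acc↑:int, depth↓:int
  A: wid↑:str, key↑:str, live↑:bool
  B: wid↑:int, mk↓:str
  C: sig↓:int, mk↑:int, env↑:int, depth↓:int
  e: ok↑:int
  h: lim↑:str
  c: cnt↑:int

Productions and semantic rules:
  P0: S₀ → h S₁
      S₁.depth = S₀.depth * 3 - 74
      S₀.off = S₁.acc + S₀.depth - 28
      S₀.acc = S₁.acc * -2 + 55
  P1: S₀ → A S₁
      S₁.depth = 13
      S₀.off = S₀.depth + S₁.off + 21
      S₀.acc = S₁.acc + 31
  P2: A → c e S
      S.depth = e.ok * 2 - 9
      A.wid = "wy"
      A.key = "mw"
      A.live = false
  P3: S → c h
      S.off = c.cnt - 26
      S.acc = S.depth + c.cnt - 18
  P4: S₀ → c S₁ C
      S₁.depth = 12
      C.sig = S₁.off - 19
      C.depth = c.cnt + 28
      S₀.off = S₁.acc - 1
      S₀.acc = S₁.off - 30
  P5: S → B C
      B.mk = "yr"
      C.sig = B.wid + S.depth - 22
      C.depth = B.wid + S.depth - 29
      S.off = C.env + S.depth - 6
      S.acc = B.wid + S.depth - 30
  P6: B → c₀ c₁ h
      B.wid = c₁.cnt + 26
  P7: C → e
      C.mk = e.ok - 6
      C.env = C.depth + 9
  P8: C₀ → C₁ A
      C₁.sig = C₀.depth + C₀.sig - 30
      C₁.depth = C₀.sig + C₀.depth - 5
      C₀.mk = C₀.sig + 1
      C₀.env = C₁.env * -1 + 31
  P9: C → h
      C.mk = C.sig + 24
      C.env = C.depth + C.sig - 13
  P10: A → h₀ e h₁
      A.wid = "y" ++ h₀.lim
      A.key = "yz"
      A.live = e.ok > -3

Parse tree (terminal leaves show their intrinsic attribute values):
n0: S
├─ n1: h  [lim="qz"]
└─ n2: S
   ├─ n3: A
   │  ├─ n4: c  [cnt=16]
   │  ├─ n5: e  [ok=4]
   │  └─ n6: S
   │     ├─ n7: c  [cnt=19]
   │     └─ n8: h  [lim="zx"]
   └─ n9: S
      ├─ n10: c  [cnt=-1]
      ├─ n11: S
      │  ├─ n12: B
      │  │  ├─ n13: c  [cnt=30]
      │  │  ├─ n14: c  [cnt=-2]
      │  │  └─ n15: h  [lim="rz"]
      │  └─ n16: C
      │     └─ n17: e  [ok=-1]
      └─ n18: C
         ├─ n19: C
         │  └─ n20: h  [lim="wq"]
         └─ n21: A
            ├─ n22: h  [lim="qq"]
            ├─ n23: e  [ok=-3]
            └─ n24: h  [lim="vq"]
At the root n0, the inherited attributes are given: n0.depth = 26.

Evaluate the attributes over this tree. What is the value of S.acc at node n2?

23

1. n0.depth = 26  [given at root]
2. n1.lim = "qz"  [terminal]
3. n2.depth = 4  [S₀.depth * 3 - 74]
4. n4.cnt = 16  [terminal]
5. n5.ok = 4  [terminal]
6. n6.depth = -1  [e.ok * 2 - 9]
7. n7.cnt = 19  [terminal]
8. n8.lim = "zx"  [terminal]
9. n6.off = -7  [c.cnt - 26]
10. n6.acc = 0  [S.depth + c.cnt - 18]
11. n3.wid = "wy"  ["wy"]
12. n3.key = "mw"  ["mw"]
13. n3.live = false  [false]
14. n9.depth = 13  [13]
15. n10.cnt = -1  [terminal]
16. n11.depth = 12  [12]
17. n12.mk = "yr"  ["yr"]
18. n13.cnt = 30  [terminal]
19. n14.cnt = -2  [terminal]
20. n15.lim = "rz"  [terminal]
21. n12.wid = 24  [c₁.cnt + 26]
22. n16.sig = 14  [B.wid + S.depth - 22]
23. n16.depth = 7  [B.wid + S.depth - 29]
24. n17.ok = -1  [terminal]
25. n16.mk = -7  [e.ok - 6]
26. n16.env = 16  [C.depth + 9]
27. n11.off = 22  [C.env + S.depth - 6]
28. n11.acc = 6  [B.wid + S.depth - 30]
29. n18.sig = 3  [S₁.off - 19]
30. n18.depth = 27  [c.cnt + 28]
31. n19.sig = 0  [C₀.depth + C₀.sig - 30]
32. n19.depth = 25  [C₀.sig + C₀.depth - 5]
33. n20.lim = "wq"  [terminal]
34. n19.mk = 24  [C.sig + 24]
35. n19.env = 12  [C.depth + C.sig - 13]
36. n22.lim = "qq"  [terminal]
37. n23.ok = -3  [terminal]
38. n24.lim = "vq"  [terminal]
39. n21.wid = "yqq"  ["y" ++ h₀.lim]
40. n21.key = "yz"  ["yz"]
41. n21.live = false  [e.ok > -3]
42. n18.mk = 4  [C₀.sig + 1]
43. n18.env = 19  [C₁.env * -1 + 31]
44. n9.off = 5  [S₁.acc - 1]
45. n9.acc = -8  [S₁.off - 30]
46. n2.off = 30  [S₀.depth + S₁.off + 21]
47. n2.acc = 23  [S₁.acc + 31]
48. n0.off = 21  [S₁.acc + S₀.depth - 28]
49. n0.acc = 9  [S₁.acc * -2 + 55]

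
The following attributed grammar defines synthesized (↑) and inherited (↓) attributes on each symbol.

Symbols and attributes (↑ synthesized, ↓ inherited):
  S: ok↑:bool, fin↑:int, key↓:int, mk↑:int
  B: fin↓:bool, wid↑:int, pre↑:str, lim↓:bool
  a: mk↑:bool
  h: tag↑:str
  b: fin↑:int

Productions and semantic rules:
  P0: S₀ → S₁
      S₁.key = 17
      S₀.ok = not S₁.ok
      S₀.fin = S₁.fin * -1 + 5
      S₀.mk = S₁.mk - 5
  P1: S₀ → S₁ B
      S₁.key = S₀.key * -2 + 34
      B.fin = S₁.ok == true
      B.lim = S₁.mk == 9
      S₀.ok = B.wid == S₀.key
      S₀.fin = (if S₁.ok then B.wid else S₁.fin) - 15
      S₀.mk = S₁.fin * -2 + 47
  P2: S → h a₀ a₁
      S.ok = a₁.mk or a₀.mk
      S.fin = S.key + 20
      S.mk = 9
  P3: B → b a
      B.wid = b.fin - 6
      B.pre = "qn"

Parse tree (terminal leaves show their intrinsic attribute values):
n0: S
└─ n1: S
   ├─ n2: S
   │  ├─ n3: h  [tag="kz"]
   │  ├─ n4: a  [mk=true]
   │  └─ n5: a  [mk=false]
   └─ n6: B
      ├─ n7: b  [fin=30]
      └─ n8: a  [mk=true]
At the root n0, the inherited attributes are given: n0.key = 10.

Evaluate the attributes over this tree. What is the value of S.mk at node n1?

7

1. n0.key = 10  [given at root]
2. n1.key = 17  [17]
3. n2.key = 0  [S₀.key * -2 + 34]
4. n3.tag = "kz"  [terminal]
5. n4.mk = true  [terminal]
6. n5.mk = false  [terminal]
7. n2.ok = true  [a₁.mk or a₀.mk]
8. n2.fin = 20  [S.key + 20]
9. n2.mk = 9  [9]
10. n6.fin = true  [S₁.ok == true]
11. n6.lim = true  [S₁.mk == 9]
12. n7.fin = 30  [terminal]
13. n8.mk = true  [terminal]
14. n6.wid = 24  [b.fin - 6]
15. n6.pre = "qn"  ["qn"]
16. n1.ok = false  [B.wid == S₀.key]
17. n1.fin = 9  [(if S₁.ok then B.wid else S₁.fin) - 15]
18. n1.mk = 7  [S₁.fin * -2 + 47]
19. n0.ok = true  [not S₁.ok]
20. n0.fin = -4  [S₁.fin * -1 + 5]
21. n0.mk = 2  [S₁.mk - 5]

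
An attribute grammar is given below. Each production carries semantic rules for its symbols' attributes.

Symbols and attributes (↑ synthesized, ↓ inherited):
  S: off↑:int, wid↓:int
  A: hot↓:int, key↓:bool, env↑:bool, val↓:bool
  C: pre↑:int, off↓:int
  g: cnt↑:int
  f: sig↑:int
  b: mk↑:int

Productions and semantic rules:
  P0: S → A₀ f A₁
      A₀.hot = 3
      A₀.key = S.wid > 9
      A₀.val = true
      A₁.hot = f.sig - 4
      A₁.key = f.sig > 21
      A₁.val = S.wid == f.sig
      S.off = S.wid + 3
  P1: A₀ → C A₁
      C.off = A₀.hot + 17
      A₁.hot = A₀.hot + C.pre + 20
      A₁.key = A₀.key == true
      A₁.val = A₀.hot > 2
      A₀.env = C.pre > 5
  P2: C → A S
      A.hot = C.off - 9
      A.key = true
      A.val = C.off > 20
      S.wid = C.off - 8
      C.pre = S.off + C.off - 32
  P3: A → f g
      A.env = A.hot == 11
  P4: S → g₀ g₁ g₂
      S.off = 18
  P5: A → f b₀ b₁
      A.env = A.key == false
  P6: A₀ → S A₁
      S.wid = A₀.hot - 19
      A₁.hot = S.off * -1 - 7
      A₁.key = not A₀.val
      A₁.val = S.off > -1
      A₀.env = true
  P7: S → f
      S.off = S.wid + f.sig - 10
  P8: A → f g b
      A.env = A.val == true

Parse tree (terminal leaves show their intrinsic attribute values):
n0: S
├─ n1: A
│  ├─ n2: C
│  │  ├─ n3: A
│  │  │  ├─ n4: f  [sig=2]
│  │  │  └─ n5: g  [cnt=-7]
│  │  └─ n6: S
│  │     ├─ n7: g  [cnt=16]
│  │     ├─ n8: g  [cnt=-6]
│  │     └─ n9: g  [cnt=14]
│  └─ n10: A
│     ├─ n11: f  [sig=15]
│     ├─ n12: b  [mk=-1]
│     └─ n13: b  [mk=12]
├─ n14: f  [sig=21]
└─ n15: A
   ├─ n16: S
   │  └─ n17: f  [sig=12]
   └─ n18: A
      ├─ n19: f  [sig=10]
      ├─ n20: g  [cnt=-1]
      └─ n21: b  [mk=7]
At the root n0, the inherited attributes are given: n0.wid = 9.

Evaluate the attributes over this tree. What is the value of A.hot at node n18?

1. n0.wid = 9  [given at root]
2. n1.hot = 3  [3]
3. n1.key = false  [S.wid > 9]
4. n1.val = true  [true]
5. n2.off = 20  [A₀.hot + 17]
6. n3.hot = 11  [C.off - 9]
7. n3.key = true  [true]
8. n3.val = false  [C.off > 20]
9. n4.sig = 2  [terminal]
10. n5.cnt = -7  [terminal]
11. n3.env = true  [A.hot == 11]
12. n6.wid = 12  [C.off - 8]
13. n7.cnt = 16  [terminal]
14. n8.cnt = -6  [terminal]
15. n9.cnt = 14  [terminal]
16. n6.off = 18  [18]
17. n2.pre = 6  [S.off + C.off - 32]
18. n10.hot = 29  [A₀.hot + C.pre + 20]
19. n10.key = false  [A₀.key == true]
20. n10.val = true  [A₀.hot > 2]
21. n11.sig = 15  [terminal]
22. n12.mk = -1  [terminal]
23. n13.mk = 12  [terminal]
24. n10.env = true  [A.key == false]
25. n1.env = true  [C.pre > 5]
26. n14.sig = 21  [terminal]
27. n15.hot = 17  [f.sig - 4]
28. n15.key = false  [f.sig > 21]
29. n15.val = false  [S.wid == f.sig]
30. n16.wid = -2  [A₀.hot - 19]
31. n17.sig = 12  [terminal]
32. n16.off = 0  [S.wid + f.sig - 10]
33. n18.hot = -7  [S.off * -1 - 7]
34. n18.key = true  [not A₀.val]
35. n18.val = true  [S.off > -1]
36. n19.sig = 10  [terminal]
37. n20.cnt = -1  [terminal]
38. n21.mk = 7  [terminal]
39. n18.env = true  [A.val == true]
40. n15.env = true  [true]
41. n0.off = 12  [S.wid + 3]

-7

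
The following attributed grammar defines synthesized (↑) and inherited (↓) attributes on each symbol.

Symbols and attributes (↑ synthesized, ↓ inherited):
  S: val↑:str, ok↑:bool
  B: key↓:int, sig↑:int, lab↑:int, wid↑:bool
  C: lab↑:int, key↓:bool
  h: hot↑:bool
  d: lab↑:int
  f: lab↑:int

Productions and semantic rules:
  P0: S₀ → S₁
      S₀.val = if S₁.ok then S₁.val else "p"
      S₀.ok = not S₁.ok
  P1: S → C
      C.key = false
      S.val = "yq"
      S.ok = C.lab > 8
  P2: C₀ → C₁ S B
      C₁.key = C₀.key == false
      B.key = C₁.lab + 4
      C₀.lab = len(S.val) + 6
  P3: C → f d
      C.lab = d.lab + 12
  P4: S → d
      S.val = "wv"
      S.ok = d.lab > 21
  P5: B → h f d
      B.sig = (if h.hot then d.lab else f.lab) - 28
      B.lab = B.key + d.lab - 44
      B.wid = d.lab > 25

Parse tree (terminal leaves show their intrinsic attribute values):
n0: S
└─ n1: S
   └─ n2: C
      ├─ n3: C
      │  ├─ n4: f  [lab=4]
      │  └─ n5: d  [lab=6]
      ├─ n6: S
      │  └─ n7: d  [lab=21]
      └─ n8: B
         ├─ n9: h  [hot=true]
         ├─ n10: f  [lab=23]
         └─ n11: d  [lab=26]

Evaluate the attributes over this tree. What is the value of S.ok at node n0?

true

1. n2.key = false  [false]
2. n3.key = true  [C₀.key == false]
3. n4.lab = 4  [terminal]
4. n5.lab = 6  [terminal]
5. n3.lab = 18  [d.lab + 12]
6. n7.lab = 21  [terminal]
7. n6.val = "wv"  ["wv"]
8. n6.ok = false  [d.lab > 21]
9. n8.key = 22  [C₁.lab + 4]
10. n9.hot = true  [terminal]
11. n10.lab = 23  [terminal]
12. n11.lab = 26  [terminal]
13. n8.sig = -2  [(if h.hot then d.lab else f.lab) - 28]
14. n8.lab = 4  [B.key + d.lab - 44]
15. n8.wid = true  [d.lab > 25]
16. n2.lab = 8  [len(S.val) + 6]
17. n1.val = "yq"  ["yq"]
18. n1.ok = false  [C.lab > 8]
19. n0.val = "p"  [if S₁.ok then S₁.val else "p"]
20. n0.ok = true  [not S₁.ok]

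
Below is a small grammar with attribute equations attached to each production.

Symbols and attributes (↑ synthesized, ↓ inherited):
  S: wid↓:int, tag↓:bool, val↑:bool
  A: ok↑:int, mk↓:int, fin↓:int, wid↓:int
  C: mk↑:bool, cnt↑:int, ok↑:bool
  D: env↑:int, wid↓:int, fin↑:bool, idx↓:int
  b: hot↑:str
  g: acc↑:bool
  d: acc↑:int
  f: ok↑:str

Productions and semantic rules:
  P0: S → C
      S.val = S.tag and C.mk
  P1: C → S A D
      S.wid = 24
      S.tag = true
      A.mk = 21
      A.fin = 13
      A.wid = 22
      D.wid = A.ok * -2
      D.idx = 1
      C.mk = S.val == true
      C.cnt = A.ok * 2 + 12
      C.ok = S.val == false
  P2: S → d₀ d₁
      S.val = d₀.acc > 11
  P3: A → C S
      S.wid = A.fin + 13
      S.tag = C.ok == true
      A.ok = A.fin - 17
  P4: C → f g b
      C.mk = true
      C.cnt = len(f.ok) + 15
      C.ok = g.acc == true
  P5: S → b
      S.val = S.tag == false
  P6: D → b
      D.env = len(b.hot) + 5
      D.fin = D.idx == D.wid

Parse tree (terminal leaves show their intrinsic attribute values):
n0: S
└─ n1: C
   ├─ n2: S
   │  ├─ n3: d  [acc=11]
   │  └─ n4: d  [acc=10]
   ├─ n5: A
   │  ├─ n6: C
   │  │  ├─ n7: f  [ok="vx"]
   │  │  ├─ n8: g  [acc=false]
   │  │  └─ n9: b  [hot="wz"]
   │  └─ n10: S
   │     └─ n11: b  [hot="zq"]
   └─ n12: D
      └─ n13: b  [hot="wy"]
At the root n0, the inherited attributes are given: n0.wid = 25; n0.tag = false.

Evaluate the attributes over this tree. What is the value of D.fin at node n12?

1. n0.wid = 25  [given at root]
2. n0.tag = false  [given at root]
3. n2.wid = 24  [24]
4. n2.tag = true  [true]
5. n3.acc = 11  [terminal]
6. n4.acc = 10  [terminal]
7. n2.val = false  [d₀.acc > 11]
8. n5.mk = 21  [21]
9. n5.fin = 13  [13]
10. n5.wid = 22  [22]
11. n7.ok = "vx"  [terminal]
12. n8.acc = false  [terminal]
13. n9.hot = "wz"  [terminal]
14. n6.mk = true  [true]
15. n6.cnt = 17  [len(f.ok) + 15]
16. n6.ok = false  [g.acc == true]
17. n10.wid = 26  [A.fin + 13]
18. n10.tag = false  [C.ok == true]
19. n11.hot = "zq"  [terminal]
20. n10.val = true  [S.tag == false]
21. n5.ok = -4  [A.fin - 17]
22. n12.wid = 8  [A.ok * -2]
23. n12.idx = 1  [1]
24. n13.hot = "wy"  [terminal]
25. n12.env = 7  [len(b.hot) + 5]
26. n12.fin = false  [D.idx == D.wid]
27. n1.mk = false  [S.val == true]
28. n1.cnt = 4  [A.ok * 2 + 12]
29. n1.ok = true  [S.val == false]
30. n0.val = false  [S.tag and C.mk]

false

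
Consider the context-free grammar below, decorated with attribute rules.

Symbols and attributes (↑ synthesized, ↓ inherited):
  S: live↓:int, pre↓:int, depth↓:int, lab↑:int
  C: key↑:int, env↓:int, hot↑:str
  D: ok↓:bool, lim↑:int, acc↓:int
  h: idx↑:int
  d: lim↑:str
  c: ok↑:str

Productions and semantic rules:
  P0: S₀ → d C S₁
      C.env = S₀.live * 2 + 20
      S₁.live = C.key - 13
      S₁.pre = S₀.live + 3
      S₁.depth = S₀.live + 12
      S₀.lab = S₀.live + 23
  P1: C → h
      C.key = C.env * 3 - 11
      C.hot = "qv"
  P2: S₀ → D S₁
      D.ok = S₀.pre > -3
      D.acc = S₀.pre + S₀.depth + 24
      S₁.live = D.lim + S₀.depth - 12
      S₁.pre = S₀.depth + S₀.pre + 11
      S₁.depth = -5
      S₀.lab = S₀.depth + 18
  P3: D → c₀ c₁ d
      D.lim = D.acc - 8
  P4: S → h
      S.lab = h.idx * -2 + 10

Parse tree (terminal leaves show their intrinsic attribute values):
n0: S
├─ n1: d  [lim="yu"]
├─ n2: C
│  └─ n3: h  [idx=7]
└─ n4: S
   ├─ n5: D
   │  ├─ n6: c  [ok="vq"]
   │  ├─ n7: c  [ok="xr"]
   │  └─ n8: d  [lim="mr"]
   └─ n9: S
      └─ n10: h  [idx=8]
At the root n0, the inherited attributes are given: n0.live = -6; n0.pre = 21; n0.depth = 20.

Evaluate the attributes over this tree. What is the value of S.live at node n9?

13

1. n0.live = -6  [given at root]
2. n0.pre = 21  [given at root]
3. n0.depth = 20  [given at root]
4. n1.lim = "yu"  [terminal]
5. n2.env = 8  [S₀.live * 2 + 20]
6. n3.idx = 7  [terminal]
7. n2.key = 13  [C.env * 3 - 11]
8. n2.hot = "qv"  ["qv"]
9. n4.live = 0  [C.key - 13]
10. n4.pre = -3  [S₀.live + 3]
11. n4.depth = 6  [S₀.live + 12]
12. n5.ok = false  [S₀.pre > -3]
13. n5.acc = 27  [S₀.pre + S₀.depth + 24]
14. n6.ok = "vq"  [terminal]
15. n7.ok = "xr"  [terminal]
16. n8.lim = "mr"  [terminal]
17. n5.lim = 19  [D.acc - 8]
18. n9.live = 13  [D.lim + S₀.depth - 12]
19. n9.pre = 14  [S₀.depth + S₀.pre + 11]
20. n9.depth = -5  [-5]
21. n10.idx = 8  [terminal]
22. n9.lab = -6  [h.idx * -2 + 10]
23. n4.lab = 24  [S₀.depth + 18]
24. n0.lab = 17  [S₀.live + 23]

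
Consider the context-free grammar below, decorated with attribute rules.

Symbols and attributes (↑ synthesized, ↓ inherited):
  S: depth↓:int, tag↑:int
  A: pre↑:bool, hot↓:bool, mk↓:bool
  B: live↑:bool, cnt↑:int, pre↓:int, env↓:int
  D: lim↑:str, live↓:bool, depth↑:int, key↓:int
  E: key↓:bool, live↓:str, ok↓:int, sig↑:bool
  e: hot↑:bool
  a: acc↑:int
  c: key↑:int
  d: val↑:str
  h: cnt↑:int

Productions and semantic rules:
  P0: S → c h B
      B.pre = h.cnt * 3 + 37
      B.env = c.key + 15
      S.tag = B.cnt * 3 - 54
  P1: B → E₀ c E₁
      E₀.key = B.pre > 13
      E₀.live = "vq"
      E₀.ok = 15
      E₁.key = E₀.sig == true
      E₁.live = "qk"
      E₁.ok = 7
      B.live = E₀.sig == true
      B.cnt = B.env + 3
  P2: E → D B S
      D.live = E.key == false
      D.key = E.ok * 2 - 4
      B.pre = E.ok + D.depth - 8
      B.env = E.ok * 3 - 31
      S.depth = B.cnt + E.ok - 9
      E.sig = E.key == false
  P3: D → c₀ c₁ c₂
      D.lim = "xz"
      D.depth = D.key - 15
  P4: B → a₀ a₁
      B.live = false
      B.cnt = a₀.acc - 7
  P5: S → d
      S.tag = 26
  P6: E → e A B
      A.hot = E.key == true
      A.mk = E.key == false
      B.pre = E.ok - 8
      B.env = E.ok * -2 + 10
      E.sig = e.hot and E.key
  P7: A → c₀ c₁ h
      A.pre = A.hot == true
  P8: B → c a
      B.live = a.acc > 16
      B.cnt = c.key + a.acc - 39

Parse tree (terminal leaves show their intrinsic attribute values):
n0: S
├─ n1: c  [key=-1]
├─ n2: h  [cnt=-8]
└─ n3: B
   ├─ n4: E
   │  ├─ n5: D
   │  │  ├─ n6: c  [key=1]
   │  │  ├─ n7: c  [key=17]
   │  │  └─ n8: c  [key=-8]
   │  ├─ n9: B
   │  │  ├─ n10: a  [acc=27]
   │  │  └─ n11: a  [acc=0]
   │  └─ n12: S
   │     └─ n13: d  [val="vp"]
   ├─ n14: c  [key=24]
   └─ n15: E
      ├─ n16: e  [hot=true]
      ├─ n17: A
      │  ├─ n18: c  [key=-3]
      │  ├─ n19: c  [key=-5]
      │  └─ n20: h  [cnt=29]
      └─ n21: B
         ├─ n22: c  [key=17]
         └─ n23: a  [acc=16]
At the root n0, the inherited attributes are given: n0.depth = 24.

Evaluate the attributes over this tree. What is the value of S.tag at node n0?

1. n0.depth = 24  [given at root]
2. n1.key = -1  [terminal]
3. n2.cnt = -8  [terminal]
4. n3.pre = 13  [h.cnt * 3 + 37]
5. n3.env = 14  [c.key + 15]
6. n4.key = false  [B.pre > 13]
7. n4.live = "vq"  ["vq"]
8. n4.ok = 15  [15]
9. n5.live = true  [E.key == false]
10. n5.key = 26  [E.ok * 2 - 4]
11. n6.key = 1  [terminal]
12. n7.key = 17  [terminal]
13. n8.key = -8  [terminal]
14. n5.lim = "xz"  ["xz"]
15. n5.depth = 11  [D.key - 15]
16. n9.pre = 18  [E.ok + D.depth - 8]
17. n9.env = 14  [E.ok * 3 - 31]
18. n10.acc = 27  [terminal]
19. n11.acc = 0  [terminal]
20. n9.live = false  [false]
21. n9.cnt = 20  [a₀.acc - 7]
22. n12.depth = 26  [B.cnt + E.ok - 9]
23. n13.val = "vp"  [terminal]
24. n12.tag = 26  [26]
25. n4.sig = true  [E.key == false]
26. n14.key = 24  [terminal]
27. n15.key = true  [E₀.sig == true]
28. n15.live = "qk"  ["qk"]
29. n15.ok = 7  [7]
30. n16.hot = true  [terminal]
31. n17.hot = true  [E.key == true]
32. n17.mk = false  [E.key == false]
33. n18.key = -3  [terminal]
34. n19.key = -5  [terminal]
35. n20.cnt = 29  [terminal]
36. n17.pre = true  [A.hot == true]
37. n21.pre = -1  [E.ok - 8]
38. n21.env = -4  [E.ok * -2 + 10]
39. n22.key = 17  [terminal]
40. n23.acc = 16  [terminal]
41. n21.live = false  [a.acc > 16]
42. n21.cnt = -6  [c.key + a.acc - 39]
43. n15.sig = true  [e.hot and E.key]
44. n3.live = true  [E₀.sig == true]
45. n3.cnt = 17  [B.env + 3]
46. n0.tag = -3  [B.cnt * 3 - 54]

-3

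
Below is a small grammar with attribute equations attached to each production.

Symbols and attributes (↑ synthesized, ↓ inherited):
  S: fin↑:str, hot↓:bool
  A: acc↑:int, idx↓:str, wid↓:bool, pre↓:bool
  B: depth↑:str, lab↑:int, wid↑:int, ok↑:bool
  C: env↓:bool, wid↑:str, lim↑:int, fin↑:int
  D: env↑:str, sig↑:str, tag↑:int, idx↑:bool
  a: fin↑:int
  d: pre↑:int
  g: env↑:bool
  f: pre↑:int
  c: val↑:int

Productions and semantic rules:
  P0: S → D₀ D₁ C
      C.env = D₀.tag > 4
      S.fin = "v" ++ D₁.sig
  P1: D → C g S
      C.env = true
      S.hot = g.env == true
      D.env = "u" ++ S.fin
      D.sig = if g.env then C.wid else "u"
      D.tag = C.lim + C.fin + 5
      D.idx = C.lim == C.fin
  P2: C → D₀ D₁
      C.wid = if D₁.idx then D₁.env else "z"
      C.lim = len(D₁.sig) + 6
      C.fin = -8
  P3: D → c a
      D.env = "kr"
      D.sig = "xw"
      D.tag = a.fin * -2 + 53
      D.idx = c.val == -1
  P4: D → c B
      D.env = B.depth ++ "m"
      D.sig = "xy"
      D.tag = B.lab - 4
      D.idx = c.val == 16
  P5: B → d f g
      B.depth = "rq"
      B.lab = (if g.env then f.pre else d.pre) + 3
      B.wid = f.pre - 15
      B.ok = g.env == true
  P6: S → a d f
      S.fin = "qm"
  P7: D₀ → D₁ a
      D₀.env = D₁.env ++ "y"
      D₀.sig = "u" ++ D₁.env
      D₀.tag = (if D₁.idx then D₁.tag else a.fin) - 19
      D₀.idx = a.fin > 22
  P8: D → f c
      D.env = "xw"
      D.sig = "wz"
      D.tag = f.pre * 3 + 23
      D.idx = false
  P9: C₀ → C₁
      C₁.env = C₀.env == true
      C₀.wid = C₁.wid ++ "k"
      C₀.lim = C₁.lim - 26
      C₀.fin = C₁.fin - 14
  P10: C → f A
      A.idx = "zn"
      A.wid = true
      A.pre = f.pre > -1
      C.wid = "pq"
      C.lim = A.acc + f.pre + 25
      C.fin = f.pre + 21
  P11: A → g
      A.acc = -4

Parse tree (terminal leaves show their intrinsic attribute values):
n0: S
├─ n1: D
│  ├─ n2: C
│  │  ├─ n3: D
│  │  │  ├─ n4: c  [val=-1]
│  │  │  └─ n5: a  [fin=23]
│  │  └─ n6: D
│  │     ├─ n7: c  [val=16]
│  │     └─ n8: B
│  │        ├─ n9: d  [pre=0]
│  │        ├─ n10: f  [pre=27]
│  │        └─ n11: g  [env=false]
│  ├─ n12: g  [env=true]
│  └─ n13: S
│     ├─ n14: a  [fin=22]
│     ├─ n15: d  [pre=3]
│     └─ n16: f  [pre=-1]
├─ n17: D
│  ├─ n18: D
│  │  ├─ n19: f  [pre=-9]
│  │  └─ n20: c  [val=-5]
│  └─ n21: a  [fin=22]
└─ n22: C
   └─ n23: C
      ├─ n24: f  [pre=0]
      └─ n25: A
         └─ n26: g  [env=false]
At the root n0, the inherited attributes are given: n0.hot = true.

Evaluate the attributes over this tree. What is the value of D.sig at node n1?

1. n0.hot = true  [given at root]
2. n2.env = true  [true]
3. n4.val = -1  [terminal]
4. n5.fin = 23  [terminal]
5. n3.env = "kr"  ["kr"]
6. n3.sig = "xw"  ["xw"]
7. n3.tag = 7  [a.fin * -2 + 53]
8. n3.idx = true  [c.val == -1]
9. n7.val = 16  [terminal]
10. n9.pre = 0  [terminal]
11. n10.pre = 27  [terminal]
12. n11.env = false  [terminal]
13. n8.depth = "rq"  ["rq"]
14. n8.lab = 3  [(if g.env then f.pre else d.pre) + 3]
15. n8.wid = 12  [f.pre - 15]
16. n8.ok = false  [g.env == true]
17. n6.env = "rqm"  [B.depth ++ "m"]
18. n6.sig = "xy"  ["xy"]
19. n6.tag = -1  [B.lab - 4]
20. n6.idx = true  [c.val == 16]
21. n2.wid = "rqm"  [if D₁.idx then D₁.env else "z"]
22. n2.lim = 8  [len(D₁.sig) + 6]
23. n2.fin = -8  [-8]
24. n12.env = true  [terminal]
25. n13.hot = true  [g.env == true]
26. n14.fin = 22  [terminal]
27. n15.pre = 3  [terminal]
28. n16.pre = -1  [terminal]
29. n13.fin = "qm"  ["qm"]
30. n1.env = "uqm"  ["u" ++ S.fin]
31. n1.sig = "rqm"  [if g.env then C.wid else "u"]
32. n1.tag = 5  [C.lim + C.fin + 5]
33. n1.idx = false  [C.lim == C.fin]
34. n19.pre = -9  [terminal]
35. n20.val = -5  [terminal]
36. n18.env = "xw"  ["xw"]
37. n18.sig = "wz"  ["wz"]
38. n18.tag = -4  [f.pre * 3 + 23]
39. n18.idx = false  [false]
40. n21.fin = 22  [terminal]
41. n17.env = "xwy"  [D₁.env ++ "y"]
42. n17.sig = "uxw"  ["u" ++ D₁.env]
43. n17.tag = 3  [(if D₁.idx then D₁.tag else a.fin) - 19]
44. n17.idx = false  [a.fin > 22]
45. n22.env = true  [D₀.tag > 4]
46. n23.env = true  [C₀.env == true]
47. n24.pre = 0  [terminal]
48. n25.idx = "zn"  ["zn"]
49. n25.wid = true  [true]
50. n25.pre = true  [f.pre > -1]
51. n26.env = false  [terminal]
52. n25.acc = -4  [-4]
53. n23.wid = "pq"  ["pq"]
54. n23.lim = 21  [A.acc + f.pre + 25]
55. n23.fin = 21  [f.pre + 21]
56. n22.wid = "pqk"  [C₁.wid ++ "k"]
57. n22.lim = -5  [C₁.lim - 26]
58. n22.fin = 7  [C₁.fin - 14]
59. n0.fin = "vuxw"  ["v" ++ D₁.sig]

"rqm"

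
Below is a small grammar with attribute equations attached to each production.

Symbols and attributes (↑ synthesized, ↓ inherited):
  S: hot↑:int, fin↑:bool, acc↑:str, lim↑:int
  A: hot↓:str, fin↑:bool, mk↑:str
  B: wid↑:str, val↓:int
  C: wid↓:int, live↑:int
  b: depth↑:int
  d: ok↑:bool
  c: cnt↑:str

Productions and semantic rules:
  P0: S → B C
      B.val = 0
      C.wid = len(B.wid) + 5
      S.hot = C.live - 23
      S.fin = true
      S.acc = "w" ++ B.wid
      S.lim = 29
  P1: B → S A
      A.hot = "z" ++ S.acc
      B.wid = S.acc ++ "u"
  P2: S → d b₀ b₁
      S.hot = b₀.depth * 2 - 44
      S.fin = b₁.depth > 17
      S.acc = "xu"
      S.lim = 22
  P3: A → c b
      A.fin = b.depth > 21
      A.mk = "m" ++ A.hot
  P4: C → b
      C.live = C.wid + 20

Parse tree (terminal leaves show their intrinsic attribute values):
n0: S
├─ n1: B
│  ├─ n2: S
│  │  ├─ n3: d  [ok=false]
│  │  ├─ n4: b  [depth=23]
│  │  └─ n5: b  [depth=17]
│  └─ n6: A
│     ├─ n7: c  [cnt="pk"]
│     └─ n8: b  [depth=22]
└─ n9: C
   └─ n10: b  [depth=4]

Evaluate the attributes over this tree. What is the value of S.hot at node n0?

1. n1.val = 0  [0]
2. n3.ok = false  [terminal]
3. n4.depth = 23  [terminal]
4. n5.depth = 17  [terminal]
5. n2.hot = 2  [b₀.depth * 2 - 44]
6. n2.fin = false  [b₁.depth > 17]
7. n2.acc = "xu"  ["xu"]
8. n2.lim = 22  [22]
9. n6.hot = "zxu"  ["z" ++ S.acc]
10. n7.cnt = "pk"  [terminal]
11. n8.depth = 22  [terminal]
12. n6.fin = true  [b.depth > 21]
13. n6.mk = "mzxu"  ["m" ++ A.hot]
14. n1.wid = "xuu"  [S.acc ++ "u"]
15. n9.wid = 8  [len(B.wid) + 5]
16. n10.depth = 4  [terminal]
17. n9.live = 28  [C.wid + 20]
18. n0.hot = 5  [C.live - 23]
19. n0.fin = true  [true]
20. n0.acc = "wxuu"  ["w" ++ B.wid]
21. n0.lim = 29  [29]

5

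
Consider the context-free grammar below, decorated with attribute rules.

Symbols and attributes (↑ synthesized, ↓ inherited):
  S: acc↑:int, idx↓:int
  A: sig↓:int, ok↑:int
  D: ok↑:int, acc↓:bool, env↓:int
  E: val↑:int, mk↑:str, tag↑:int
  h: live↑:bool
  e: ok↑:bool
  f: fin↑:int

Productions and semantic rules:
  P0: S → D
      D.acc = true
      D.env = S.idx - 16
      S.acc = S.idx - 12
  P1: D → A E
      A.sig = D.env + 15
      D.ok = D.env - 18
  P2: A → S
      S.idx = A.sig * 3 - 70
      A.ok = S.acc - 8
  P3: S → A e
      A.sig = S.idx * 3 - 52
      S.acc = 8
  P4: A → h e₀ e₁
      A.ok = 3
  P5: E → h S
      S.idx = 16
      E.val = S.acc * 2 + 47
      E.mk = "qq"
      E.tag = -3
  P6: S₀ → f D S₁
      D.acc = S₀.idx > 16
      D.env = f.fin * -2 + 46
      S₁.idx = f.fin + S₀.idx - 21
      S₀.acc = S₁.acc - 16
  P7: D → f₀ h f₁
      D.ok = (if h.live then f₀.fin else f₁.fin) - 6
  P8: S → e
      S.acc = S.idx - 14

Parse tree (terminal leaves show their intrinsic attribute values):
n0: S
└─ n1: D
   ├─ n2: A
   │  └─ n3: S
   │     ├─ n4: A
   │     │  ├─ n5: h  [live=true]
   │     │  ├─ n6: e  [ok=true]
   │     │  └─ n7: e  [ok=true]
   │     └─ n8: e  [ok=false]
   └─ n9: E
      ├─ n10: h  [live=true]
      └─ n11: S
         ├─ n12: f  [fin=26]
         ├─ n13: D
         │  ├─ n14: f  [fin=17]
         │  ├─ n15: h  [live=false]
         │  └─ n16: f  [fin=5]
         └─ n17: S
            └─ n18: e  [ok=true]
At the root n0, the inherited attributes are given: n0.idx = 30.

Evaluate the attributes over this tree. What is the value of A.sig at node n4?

-1

1. n0.idx = 30  [given at root]
2. n1.acc = true  [true]
3. n1.env = 14  [S.idx - 16]
4. n2.sig = 29  [D.env + 15]
5. n3.idx = 17  [A.sig * 3 - 70]
6. n4.sig = -1  [S.idx * 3 - 52]
7. n5.live = true  [terminal]
8. n6.ok = true  [terminal]
9. n7.ok = true  [terminal]
10. n4.ok = 3  [3]
11. n8.ok = false  [terminal]
12. n3.acc = 8  [8]
13. n2.ok = 0  [S.acc - 8]
14. n10.live = true  [terminal]
15. n11.idx = 16  [16]
16. n12.fin = 26  [terminal]
17. n13.acc = false  [S₀.idx > 16]
18. n13.env = -6  [f.fin * -2 + 46]
19. n14.fin = 17  [terminal]
20. n15.live = false  [terminal]
21. n16.fin = 5  [terminal]
22. n13.ok = -1  [(if h.live then f₀.fin else f₁.fin) - 6]
23. n17.idx = 21  [f.fin + S₀.idx - 21]
24. n18.ok = true  [terminal]
25. n17.acc = 7  [S.idx - 14]
26. n11.acc = -9  [S₁.acc - 16]
27. n9.val = 29  [S.acc * 2 + 47]
28. n9.mk = "qq"  ["qq"]
29. n9.tag = -3  [-3]
30. n1.ok = -4  [D.env - 18]
31. n0.acc = 18  [S.idx - 12]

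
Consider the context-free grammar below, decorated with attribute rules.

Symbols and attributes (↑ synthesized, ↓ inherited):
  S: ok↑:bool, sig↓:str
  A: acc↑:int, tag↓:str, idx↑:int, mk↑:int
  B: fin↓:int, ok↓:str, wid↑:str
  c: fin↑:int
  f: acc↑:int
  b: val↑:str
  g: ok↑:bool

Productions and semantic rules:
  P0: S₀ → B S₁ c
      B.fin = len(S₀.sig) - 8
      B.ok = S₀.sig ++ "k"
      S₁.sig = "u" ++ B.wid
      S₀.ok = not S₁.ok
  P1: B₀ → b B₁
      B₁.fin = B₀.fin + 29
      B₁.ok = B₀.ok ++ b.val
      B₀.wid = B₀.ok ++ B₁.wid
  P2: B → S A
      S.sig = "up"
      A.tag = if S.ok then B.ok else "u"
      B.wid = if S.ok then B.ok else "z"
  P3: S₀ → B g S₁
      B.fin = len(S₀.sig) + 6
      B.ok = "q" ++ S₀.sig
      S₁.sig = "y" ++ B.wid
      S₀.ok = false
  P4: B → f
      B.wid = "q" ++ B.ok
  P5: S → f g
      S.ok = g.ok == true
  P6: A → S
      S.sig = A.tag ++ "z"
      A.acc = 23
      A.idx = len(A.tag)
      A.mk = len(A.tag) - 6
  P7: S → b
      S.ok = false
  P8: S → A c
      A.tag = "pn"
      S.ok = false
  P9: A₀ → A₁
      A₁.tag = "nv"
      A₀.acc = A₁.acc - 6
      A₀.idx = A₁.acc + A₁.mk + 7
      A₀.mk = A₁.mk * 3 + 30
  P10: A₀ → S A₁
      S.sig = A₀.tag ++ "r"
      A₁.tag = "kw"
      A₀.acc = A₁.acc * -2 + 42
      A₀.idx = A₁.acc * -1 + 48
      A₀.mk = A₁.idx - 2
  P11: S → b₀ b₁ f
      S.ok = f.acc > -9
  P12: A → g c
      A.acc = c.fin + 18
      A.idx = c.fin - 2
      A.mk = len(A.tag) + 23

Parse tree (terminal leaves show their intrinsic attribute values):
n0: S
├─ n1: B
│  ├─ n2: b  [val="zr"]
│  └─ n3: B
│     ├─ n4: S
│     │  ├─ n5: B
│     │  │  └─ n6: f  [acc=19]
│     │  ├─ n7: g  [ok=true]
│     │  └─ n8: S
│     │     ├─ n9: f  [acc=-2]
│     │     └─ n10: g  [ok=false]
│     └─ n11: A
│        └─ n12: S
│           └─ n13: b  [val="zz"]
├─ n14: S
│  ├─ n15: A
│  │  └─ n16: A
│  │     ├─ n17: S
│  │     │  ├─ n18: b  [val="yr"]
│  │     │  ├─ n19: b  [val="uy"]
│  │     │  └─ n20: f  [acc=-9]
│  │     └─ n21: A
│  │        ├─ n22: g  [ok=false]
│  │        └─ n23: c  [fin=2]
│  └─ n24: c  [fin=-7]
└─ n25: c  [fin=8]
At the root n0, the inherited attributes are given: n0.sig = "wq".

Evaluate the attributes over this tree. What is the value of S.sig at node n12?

"uz"

1. n0.sig = "wq"  [given at root]
2. n1.fin = -6  [len(S₀.sig) - 8]
3. n1.ok = "wqk"  [S₀.sig ++ "k"]
4. n2.val = "zr"  [terminal]
5. n3.fin = 23  [B₀.fin + 29]
6. n3.ok = "wqkzr"  [B₀.ok ++ b.val]
7. n4.sig = "up"  ["up"]
8. n5.fin = 8  [len(S₀.sig) + 6]
9. n5.ok = "qup"  ["q" ++ S₀.sig]
10. n6.acc = 19  [terminal]
11. n5.wid = "qqup"  ["q" ++ B.ok]
12. n7.ok = true  [terminal]
13. n8.sig = "yqqup"  ["y" ++ B.wid]
14. n9.acc = -2  [terminal]
15. n10.ok = false  [terminal]
16. n8.ok = false  [g.ok == true]
17. n4.ok = false  [false]
18. n11.tag = "u"  [if S.ok then B.ok else "u"]
19. n12.sig = "uz"  [A.tag ++ "z"]
20. n13.val = "zz"  [terminal]
21. n12.ok = false  [false]
22. n11.acc = 23  [23]
23. n11.idx = 1  [len(A.tag)]
24. n11.mk = -5  [len(A.tag) - 6]
25. n3.wid = "z"  [if S.ok then B.ok else "z"]
26. n1.wid = "wqkz"  [B₀.ok ++ B₁.wid]
27. n14.sig = "uwqkz"  ["u" ++ B.wid]
28. n15.tag = "pn"  ["pn"]
29. n16.tag = "nv"  ["nv"]
30. n17.sig = "nvr"  [A₀.tag ++ "r"]
31. n18.val = "yr"  [terminal]
32. n19.val = "uy"  [terminal]
33. n20.acc = -9  [terminal]
34. n17.ok = false  [f.acc > -9]
35. n21.tag = "kw"  ["kw"]
36. n22.ok = false  [terminal]
37. n23.fin = 2  [terminal]
38. n21.acc = 20  [c.fin + 18]
39. n21.idx = 0  [c.fin - 2]
40. n21.mk = 25  [len(A.tag) + 23]
41. n16.acc = 2  [A₁.acc * -2 + 42]
42. n16.idx = 28  [A₁.acc * -1 + 48]
43. n16.mk = -2  [A₁.idx - 2]
44. n15.acc = -4  [A₁.acc - 6]
45. n15.idx = 7  [A₁.acc + A₁.mk + 7]
46. n15.mk = 24  [A₁.mk * 3 + 30]
47. n24.fin = -7  [terminal]
48. n14.ok = false  [false]
49. n25.fin = 8  [terminal]
50. n0.ok = true  [not S₁.ok]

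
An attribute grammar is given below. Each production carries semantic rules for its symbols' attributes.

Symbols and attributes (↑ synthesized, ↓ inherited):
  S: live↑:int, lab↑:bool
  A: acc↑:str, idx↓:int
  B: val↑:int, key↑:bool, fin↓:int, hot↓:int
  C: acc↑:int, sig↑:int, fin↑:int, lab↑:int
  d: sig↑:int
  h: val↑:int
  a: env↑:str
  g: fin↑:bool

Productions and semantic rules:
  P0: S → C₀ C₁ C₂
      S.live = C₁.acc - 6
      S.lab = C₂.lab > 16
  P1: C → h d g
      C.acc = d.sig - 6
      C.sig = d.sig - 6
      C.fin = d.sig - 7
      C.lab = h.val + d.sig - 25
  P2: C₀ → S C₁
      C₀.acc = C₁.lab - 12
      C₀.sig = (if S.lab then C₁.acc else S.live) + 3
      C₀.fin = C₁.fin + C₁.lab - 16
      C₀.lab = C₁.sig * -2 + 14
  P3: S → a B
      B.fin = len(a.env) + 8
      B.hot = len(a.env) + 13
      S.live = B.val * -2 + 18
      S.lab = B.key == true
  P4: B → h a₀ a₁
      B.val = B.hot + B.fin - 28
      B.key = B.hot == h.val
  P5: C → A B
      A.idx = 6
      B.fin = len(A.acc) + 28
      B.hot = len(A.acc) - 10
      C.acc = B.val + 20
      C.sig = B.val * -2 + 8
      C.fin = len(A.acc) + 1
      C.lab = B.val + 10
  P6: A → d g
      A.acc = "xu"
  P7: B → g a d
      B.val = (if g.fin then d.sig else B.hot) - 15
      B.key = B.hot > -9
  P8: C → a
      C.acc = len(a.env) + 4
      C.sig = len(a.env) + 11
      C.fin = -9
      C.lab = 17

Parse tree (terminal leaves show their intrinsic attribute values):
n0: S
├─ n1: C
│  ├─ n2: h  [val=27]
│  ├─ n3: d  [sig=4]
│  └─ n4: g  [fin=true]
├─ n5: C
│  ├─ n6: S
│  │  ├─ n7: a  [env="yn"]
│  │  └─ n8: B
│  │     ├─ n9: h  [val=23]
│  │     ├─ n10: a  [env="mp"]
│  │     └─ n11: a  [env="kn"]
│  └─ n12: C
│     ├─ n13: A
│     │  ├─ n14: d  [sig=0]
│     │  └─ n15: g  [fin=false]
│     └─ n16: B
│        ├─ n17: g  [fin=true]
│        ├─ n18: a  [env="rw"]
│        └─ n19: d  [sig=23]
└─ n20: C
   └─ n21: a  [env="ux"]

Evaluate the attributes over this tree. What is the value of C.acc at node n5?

6

1. n2.val = 27  [terminal]
2. n3.sig = 4  [terminal]
3. n4.fin = true  [terminal]
4. n1.acc = -2  [d.sig - 6]
5. n1.sig = -2  [d.sig - 6]
6. n1.fin = -3  [d.sig - 7]
7. n1.lab = 6  [h.val + d.sig - 25]
8. n7.env = "yn"  [terminal]
9. n8.fin = 10  [len(a.env) + 8]
10. n8.hot = 15  [len(a.env) + 13]
11. n9.val = 23  [terminal]
12. n10.env = "mp"  [terminal]
13. n11.env = "kn"  [terminal]
14. n8.val = -3  [B.hot + B.fin - 28]
15. n8.key = false  [B.hot == h.val]
16. n6.live = 24  [B.val * -2 + 18]
17. n6.lab = false  [B.key == true]
18. n13.idx = 6  [6]
19. n14.sig = 0  [terminal]
20. n15.fin = false  [terminal]
21. n13.acc = "xu"  ["xu"]
22. n16.fin = 30  [len(A.acc) + 28]
23. n16.hot = -8  [len(A.acc) - 10]
24. n17.fin = true  [terminal]
25. n18.env = "rw"  [terminal]
26. n19.sig = 23  [terminal]
27. n16.val = 8  [(if g.fin then d.sig else B.hot) - 15]
28. n16.key = true  [B.hot > -9]
29. n12.acc = 28  [B.val + 20]
30. n12.sig = -8  [B.val * -2 + 8]
31. n12.fin = 3  [len(A.acc) + 1]
32. n12.lab = 18  [B.val + 10]
33. n5.acc = 6  [C₁.lab - 12]
34. n5.sig = 27  [(if S.lab then C₁.acc else S.live) + 3]
35. n5.fin = 5  [C₁.fin + C₁.lab - 16]
36. n5.lab = 30  [C₁.sig * -2 + 14]
37. n21.env = "ux"  [terminal]
38. n20.acc = 6  [len(a.env) + 4]
39. n20.sig = 13  [len(a.env) + 11]
40. n20.fin = -9  [-9]
41. n20.lab = 17  [17]
42. n0.live = 0  [C₁.acc - 6]
43. n0.lab = true  [C₂.lab > 16]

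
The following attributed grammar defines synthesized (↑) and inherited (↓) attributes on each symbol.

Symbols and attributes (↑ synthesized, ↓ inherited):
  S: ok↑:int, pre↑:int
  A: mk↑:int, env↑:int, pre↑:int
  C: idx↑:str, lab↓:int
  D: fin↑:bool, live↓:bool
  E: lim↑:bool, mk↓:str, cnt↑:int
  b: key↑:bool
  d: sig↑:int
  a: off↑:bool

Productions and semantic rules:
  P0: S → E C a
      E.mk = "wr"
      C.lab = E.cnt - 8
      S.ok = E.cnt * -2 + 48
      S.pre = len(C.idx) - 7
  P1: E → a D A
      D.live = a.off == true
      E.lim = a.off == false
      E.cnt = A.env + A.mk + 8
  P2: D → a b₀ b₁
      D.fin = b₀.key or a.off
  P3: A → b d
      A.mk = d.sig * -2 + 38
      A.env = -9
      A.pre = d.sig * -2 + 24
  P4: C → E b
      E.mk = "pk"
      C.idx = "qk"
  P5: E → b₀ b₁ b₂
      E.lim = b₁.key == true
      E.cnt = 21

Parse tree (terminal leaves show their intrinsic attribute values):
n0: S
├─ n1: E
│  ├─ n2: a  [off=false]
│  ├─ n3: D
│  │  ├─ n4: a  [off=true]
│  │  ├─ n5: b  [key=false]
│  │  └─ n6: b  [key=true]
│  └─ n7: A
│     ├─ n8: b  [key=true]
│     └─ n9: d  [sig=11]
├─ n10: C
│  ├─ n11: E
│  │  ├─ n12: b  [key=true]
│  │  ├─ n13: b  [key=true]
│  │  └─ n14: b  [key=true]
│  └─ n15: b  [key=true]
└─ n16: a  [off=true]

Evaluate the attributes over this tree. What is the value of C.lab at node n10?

1. n1.mk = "wr"  ["wr"]
2. n2.off = false  [terminal]
3. n3.live = false  [a.off == true]
4. n4.off = true  [terminal]
5. n5.key = false  [terminal]
6. n6.key = true  [terminal]
7. n3.fin = true  [b₀.key or a.off]
8. n8.key = true  [terminal]
9. n9.sig = 11  [terminal]
10. n7.mk = 16  [d.sig * -2 + 38]
11. n7.env = -9  [-9]
12. n7.pre = 2  [d.sig * -2 + 24]
13. n1.lim = true  [a.off == false]
14. n1.cnt = 15  [A.env + A.mk + 8]
15. n10.lab = 7  [E.cnt - 8]
16. n11.mk = "pk"  ["pk"]
17. n12.key = true  [terminal]
18. n13.key = true  [terminal]
19. n14.key = true  [terminal]
20. n11.lim = true  [b₁.key == true]
21. n11.cnt = 21  [21]
22. n15.key = true  [terminal]
23. n10.idx = "qk"  ["qk"]
24. n16.off = true  [terminal]
25. n0.ok = 18  [E.cnt * -2 + 48]
26. n0.pre = -5  [len(C.idx) - 7]

7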